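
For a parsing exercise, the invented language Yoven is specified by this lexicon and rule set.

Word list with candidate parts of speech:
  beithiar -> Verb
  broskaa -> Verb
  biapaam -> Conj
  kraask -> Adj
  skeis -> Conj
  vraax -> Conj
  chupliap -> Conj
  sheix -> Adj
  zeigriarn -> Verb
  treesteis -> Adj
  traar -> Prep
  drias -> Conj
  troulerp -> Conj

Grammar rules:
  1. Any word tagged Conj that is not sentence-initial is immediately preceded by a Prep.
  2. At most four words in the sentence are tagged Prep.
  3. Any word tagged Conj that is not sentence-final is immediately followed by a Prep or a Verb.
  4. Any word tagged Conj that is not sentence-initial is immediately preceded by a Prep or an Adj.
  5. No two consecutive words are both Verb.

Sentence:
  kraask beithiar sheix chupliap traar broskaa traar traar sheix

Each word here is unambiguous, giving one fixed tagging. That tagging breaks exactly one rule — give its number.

Fixed tagging: Adj Verb Adj Conj Prep Verb Prep Prep Adj.
Checking each rule: R1 violated, R2 holds, R3 holds, R4 holds, R5 holds.
Only rule 1 fails.

1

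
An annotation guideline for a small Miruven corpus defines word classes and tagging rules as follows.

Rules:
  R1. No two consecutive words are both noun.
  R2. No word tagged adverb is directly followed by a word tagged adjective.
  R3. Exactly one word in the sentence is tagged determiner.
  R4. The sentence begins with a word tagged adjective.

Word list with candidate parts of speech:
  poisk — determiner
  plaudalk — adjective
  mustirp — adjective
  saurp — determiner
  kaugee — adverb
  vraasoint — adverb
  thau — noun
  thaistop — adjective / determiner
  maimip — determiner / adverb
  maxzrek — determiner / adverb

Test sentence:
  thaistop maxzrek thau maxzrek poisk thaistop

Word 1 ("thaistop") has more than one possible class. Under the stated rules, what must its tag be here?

Candidates per position — 1:thaistop {adjective,determiner}; 2:maxzrek {determiner,adverb}; 3:thau {noun}; 4:maxzrek {determiner,adverb}; 5:poisk {determiner}; 6:thaistop {adjective,determiner}.
Position 1: determiner is ruled out by rule 3; that leaves adjective.
Position 2: determiner is ruled out by rule 3; that leaves adverb.
Position 4: determiner is ruled out by rule 3; that leaves adverb.
Position 6: determiner is ruled out by rule 3; that leaves adjective.
That leaves exactly one tagging: adjective adverb noun adverb determiner adjective.
Checking: rule 1 ✓; rule 2 ✓; rule 3 ✓; rule 4 ✓.

adjective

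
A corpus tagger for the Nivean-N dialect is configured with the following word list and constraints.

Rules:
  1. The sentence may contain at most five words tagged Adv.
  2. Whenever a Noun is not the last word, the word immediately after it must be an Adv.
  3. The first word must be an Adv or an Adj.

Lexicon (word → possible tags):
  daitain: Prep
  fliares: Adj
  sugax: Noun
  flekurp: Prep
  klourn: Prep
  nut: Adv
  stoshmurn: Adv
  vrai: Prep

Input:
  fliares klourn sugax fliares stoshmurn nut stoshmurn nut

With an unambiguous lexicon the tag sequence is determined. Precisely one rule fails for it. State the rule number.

2

Fixed tagging: Adj Prep Noun Adj Adv Adv Adv Adv.
Applying the rules: R1 pass, R2 fail, R3 pass.
Only rule 2 fails.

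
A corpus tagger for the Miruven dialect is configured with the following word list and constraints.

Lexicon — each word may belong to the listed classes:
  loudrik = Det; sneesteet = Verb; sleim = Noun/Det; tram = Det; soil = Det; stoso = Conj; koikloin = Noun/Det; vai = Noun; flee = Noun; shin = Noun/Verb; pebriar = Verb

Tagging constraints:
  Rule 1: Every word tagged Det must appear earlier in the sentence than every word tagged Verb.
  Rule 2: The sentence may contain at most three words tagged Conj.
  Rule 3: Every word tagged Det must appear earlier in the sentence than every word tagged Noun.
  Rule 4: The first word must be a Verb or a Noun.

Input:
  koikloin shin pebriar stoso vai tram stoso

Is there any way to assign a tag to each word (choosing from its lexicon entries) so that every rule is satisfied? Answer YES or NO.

NO

Candidates per position — 1:koikloin {Noun,Det}; 2:shin {Noun,Verb}; 3:pebriar {Verb}; 4:stoso {Conj}; 5:vai {Noun}; 6:tram {Det}; 7:stoso {Conj}.
Rule 1 cannot be satisfied by any choice of tags from the lexicon.
So there is no consistent tagging.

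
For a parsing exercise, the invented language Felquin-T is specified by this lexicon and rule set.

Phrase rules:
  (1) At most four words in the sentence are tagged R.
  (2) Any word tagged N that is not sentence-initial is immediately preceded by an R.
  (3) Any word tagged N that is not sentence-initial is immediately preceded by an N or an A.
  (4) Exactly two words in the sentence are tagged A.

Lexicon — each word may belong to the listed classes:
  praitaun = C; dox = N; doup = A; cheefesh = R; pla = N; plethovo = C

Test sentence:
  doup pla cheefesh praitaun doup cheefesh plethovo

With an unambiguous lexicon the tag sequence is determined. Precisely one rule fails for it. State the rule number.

Fixed tagging: A N R C A R C.
Checking each rule: R1 ok, R2 fails, R3 ok, R4 ok.
Only rule 2 fails.

2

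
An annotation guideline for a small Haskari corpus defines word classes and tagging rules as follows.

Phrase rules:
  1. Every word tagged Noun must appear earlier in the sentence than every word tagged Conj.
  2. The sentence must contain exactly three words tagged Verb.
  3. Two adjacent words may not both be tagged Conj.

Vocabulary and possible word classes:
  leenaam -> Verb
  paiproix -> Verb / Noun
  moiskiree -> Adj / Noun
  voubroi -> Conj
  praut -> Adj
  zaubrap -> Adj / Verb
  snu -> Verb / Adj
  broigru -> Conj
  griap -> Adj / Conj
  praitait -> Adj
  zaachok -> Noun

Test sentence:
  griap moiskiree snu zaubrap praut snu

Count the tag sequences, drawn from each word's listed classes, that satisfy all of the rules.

Candidates per position — 1:griap {Adj,Conj}; 2:moiskiree {Adj,Noun}; 3:snu {Verb,Adj}; 4:zaubrap {Adj,Verb}; 5:praut {Adj}; 6:snu {Verb,Adj}.
There are 32 candidate sequences in total.
The sequences that satisfy every rule: Adj Adj Verb Verb Adj Verb; Adj Noun Verb Verb Adj Verb; Conj Adj Verb Verb Adj Verb.
Count = 3.

3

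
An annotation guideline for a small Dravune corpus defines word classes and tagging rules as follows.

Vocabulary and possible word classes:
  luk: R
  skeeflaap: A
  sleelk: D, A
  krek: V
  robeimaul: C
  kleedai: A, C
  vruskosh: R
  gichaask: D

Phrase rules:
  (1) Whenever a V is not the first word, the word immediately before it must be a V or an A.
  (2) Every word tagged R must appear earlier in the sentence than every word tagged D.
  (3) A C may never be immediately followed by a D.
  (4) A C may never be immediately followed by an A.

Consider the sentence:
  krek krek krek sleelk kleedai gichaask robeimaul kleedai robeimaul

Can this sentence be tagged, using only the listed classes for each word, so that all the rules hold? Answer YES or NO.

Candidates per position — 1:krek {V}; 2:krek {V}; 3:krek {V}; 4:sleelk {D,A}; 5:kleedai {A,C}; 6:gichaask {D}; 7:robeimaul {C}; 8:kleedai {A,C}; 9:robeimaul {C}.
One satisfying assignment: V V V A A D C C C.
Check: rule 1 ok; rule 2 ok; rule 3 ok; rule 4 ok.

YES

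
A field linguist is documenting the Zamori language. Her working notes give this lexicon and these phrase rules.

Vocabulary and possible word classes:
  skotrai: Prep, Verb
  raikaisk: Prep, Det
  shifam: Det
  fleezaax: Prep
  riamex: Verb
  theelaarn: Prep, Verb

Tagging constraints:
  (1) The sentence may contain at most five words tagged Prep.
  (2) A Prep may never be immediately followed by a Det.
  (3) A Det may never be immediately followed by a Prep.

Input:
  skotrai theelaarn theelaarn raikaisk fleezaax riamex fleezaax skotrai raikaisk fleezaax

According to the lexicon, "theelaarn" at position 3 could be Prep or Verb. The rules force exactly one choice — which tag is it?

Candidates per position — 1:skotrai {Prep,Verb}; 2:theelaarn {Prep,Verb}; 3:theelaarn {Prep,Verb}; 4:raikaisk {Prep,Det}; 5:fleezaax {Prep}; 6:riamex {Verb}; 7:fleezaax {Prep}; 8:skotrai {Prep,Verb}; 9:raikaisk {Prep,Det}; 10:fleezaax {Prep}.
Word 4 cannot be Det — rule 3 would then fail for every completion. It is Prep.
Word 9 cannot be Det — rule 3 would then fail for every completion. It is Prep.
Word 1 cannot be Prep — rule 1 would then fail for every completion. It is Verb.
Word 2 cannot be Prep — rule 1 would then fail for every completion. It is Verb.
Word 3 cannot be Prep — rule 1 would then fail for every completion. It is Verb.
Word 8 cannot be Prep — rule 1 would then fail for every completion. It is Verb.
The unique satisfying tagging is: Verb Verb Verb Prep Prep Verb Prep Verb Prep Prep.
Rule-by-rule: rule 1 satisfied; rule 2 satisfied; rule 3 satisfied.

Verb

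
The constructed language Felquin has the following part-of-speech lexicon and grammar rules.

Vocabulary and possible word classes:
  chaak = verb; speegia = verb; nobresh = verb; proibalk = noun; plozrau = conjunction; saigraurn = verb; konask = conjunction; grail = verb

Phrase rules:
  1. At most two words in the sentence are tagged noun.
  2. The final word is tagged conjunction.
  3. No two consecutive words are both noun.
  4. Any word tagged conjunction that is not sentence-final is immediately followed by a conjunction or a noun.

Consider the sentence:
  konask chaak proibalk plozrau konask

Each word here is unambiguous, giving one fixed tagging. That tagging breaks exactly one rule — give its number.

4

Fixed tagging: conjunction verb noun conjunction conjunction.
Applying the rules: R1 ✓, R2 ✓, R3 ✓, R4 ✗.
Only rule 4 fails.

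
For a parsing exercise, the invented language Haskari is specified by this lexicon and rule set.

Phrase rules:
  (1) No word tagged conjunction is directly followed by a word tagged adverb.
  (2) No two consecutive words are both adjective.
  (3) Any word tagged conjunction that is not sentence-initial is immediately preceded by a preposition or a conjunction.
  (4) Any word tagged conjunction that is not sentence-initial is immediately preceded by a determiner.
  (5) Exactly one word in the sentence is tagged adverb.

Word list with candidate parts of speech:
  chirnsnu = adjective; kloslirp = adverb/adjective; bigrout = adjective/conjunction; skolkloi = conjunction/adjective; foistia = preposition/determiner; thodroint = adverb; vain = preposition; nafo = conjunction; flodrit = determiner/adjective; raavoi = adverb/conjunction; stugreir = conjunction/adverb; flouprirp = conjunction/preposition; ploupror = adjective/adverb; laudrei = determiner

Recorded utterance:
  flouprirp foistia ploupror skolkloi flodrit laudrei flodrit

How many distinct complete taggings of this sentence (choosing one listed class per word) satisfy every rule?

8

Candidates per position — 1:flouprirp {conjunction,preposition}; 2:foistia {preposition,determiner}; 3:ploupror {adjective,adverb}; 4:skolkloi {conjunction,adjective}; 5:flodrit {determiner,adjective}; 6:laudrei {determiner}; 7:flodrit {determiner,adjective}.
There are 64 candidate sequences in total.
Checking each against the rules leaves 8 sequences.
Count = 8.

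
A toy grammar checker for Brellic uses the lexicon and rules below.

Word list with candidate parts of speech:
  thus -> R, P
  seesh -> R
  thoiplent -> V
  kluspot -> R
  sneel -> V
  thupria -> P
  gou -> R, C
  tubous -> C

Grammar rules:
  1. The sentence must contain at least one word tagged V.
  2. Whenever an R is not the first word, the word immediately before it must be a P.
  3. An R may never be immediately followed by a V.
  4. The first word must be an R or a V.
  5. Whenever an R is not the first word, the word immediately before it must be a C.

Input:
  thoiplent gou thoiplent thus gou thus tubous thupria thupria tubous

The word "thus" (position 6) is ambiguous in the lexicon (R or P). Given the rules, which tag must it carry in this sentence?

P

Candidates per position — 1:thoiplent {V}; 2:gou {R,C}; 3:thoiplent {V}; 4:thus {R,P}; 5:gou {R,C}; 6:thus {R,P}; 7:tubous {C}; 8:thupria {P}; 9:thupria {P}; 10:tubous {C}.
At position 2, choosing R makes rule 2 impossible to satisfy; hence C.
At position 4, choosing R makes rule 2 impossible to satisfy; hence P.
At position 5, choosing R makes rule 5 impossible to satisfy; hence C.
At position 6, choosing R makes rule 2 impossible to satisfy; hence P.
So the tagging must be: V C V P C P C P P C.
Verifying each rule — rule 1 holds; rule 2 holds; rule 3 holds; rule 4 holds; rule 5 holds.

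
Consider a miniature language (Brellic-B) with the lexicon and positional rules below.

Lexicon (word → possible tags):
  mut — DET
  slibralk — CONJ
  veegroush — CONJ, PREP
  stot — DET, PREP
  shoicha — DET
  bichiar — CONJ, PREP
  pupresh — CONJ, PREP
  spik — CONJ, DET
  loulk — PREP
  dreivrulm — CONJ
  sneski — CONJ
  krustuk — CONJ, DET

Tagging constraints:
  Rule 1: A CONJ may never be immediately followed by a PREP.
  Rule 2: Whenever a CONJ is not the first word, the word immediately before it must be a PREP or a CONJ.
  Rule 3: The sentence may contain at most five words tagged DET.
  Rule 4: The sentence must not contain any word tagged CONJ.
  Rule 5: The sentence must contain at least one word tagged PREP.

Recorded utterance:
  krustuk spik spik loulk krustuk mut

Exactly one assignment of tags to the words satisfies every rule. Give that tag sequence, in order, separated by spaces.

Candidates per position — 1:krustuk {CONJ,DET}; 2:spik {CONJ,DET}; 3:spik {CONJ,DET}; 4:loulk {PREP}; 5:krustuk {CONJ,DET}; 6:mut {DET}.
Position 1: CONJ is ruled out by rule 4; that leaves DET.
Position 2: CONJ is ruled out by rule 2; that leaves DET.
Position 3: CONJ is ruled out by rule 1; that leaves DET.
Position 5: CONJ is ruled out by rule 4; that leaves DET.
The only consistent sequence is: DET DET DET PREP DET DET.
Check: rule 1 holds; rule 2 holds; rule 3 holds; rule 4 holds; rule 5 holds.

DET DET DET PREP DET DET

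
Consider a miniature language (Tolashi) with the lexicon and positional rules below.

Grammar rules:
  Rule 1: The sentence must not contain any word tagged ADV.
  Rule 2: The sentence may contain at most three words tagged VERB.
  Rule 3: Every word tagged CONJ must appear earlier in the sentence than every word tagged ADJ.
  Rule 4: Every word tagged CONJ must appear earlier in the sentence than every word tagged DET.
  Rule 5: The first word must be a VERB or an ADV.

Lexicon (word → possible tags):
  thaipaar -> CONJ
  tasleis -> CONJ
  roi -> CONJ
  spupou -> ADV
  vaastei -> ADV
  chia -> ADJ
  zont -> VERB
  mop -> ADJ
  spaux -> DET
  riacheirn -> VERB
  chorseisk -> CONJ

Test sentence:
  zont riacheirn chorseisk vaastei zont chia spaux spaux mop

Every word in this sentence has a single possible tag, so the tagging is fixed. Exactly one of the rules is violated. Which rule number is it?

Fixed tagging: VERB VERB CONJ ADV VERB ADJ DET DET ADJ.
Rule check: R1 fails, R2 ok, R3 ok, R4 ok, R5 ok.
Only rule 1 fails.

1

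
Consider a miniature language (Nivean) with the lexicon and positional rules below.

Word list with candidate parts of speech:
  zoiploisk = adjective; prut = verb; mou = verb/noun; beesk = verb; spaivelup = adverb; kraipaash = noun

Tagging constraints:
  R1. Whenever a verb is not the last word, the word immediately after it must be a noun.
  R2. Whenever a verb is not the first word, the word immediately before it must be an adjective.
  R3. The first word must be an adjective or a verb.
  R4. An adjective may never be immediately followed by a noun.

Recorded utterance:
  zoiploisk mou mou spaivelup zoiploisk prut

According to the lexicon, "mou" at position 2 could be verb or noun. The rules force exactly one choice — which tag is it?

Candidates per position — 1:zoiploisk {adjective}; 2:mou {verb,noun}; 3:mou {verb,noun}; 4:spaivelup {adverb}; 5:zoiploisk {adjective}; 6:prut {verb}.
At position 2, choosing noun makes rule 4 impossible to satisfy; hence verb.
At position 3, choosing verb makes rule 1 impossible to satisfy; hence noun.
So the tagging must be: adjective verb noun adverb adjective verb.
Check: rule 1 ✓; rule 2 ✓; rule 3 ✓; rule 4 ✓.

verb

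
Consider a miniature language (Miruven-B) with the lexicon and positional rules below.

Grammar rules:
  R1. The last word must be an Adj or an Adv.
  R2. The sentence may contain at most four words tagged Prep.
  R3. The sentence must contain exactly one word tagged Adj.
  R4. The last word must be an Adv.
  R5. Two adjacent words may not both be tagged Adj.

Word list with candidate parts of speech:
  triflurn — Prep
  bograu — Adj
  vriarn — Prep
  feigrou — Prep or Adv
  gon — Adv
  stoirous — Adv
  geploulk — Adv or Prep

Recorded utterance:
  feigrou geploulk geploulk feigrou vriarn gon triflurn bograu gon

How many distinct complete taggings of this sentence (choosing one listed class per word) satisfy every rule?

11

Candidates per position — 1:feigrou {Prep,Adv}; 2:geploulk {Adv,Prep}; 3:geploulk {Adv,Prep}; 4:feigrou {Prep,Adv}; 5:vriarn {Prep}; 6:gon {Adv}; 7:triflurn {Prep}; 8:bograu {Adj}; 9:gon {Adv}.
There are 16 candidate sequences in total.
Checking each against the rules leaves 11 sequences.
Count = 11.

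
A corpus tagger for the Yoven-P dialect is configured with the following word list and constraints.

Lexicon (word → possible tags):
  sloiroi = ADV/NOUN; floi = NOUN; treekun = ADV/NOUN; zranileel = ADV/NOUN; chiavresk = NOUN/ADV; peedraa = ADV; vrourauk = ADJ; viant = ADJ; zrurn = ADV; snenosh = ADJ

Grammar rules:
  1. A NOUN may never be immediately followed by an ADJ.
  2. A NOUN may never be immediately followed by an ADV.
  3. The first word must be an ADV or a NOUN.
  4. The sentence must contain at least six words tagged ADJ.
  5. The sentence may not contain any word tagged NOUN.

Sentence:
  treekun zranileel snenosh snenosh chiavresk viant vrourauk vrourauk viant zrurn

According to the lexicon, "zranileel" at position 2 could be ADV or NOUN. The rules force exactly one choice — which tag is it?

Candidates per position — 1:treekun {ADV,NOUN}; 2:zranileel {ADV,NOUN}; 3:snenosh {ADJ}; 4:snenosh {ADJ}; 5:chiavresk {NOUN,ADV}; 6:viant {ADJ}; 7:vrourauk {ADJ}; 8:vrourauk {ADJ}; 9:viant {ADJ}; 10:zrurn {ADV}.
At position 1, choosing NOUN makes rule 5 impossible to satisfy; hence ADV.
At position 2, choosing NOUN makes rule 1 impossible to satisfy; hence ADV.
At position 5, choosing NOUN makes rule 1 impossible to satisfy; hence ADV.
The only consistent sequence is: ADV ADV ADJ ADJ ADV ADJ ADJ ADJ ADJ ADV.
Check: rule 1 holds; rule 2 holds; rule 3 holds; rule 4 holds; rule 5 holds.

ADV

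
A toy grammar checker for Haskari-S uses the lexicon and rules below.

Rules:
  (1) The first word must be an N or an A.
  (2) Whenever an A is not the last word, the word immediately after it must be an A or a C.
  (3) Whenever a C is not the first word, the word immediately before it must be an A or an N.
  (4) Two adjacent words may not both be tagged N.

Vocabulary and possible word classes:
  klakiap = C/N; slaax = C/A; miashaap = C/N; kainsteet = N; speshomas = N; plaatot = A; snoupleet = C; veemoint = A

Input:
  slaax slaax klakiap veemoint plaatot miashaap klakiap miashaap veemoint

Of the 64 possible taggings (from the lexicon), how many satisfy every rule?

Candidates per position — 1:slaax {C,A}; 2:slaax {C,A}; 3:klakiap {C,N}; 4:veemoint {A}; 5:plaatot {A}; 6:miashaap {C,N}; 7:klakiap {C,N}; 8:miashaap {C,N}; 9:veemoint {A}.
There are 64 candidate sequences in total.
The sequences that satisfy every rule: A C N A A C N C A; A A C A A C N C A.
Count = 2.

2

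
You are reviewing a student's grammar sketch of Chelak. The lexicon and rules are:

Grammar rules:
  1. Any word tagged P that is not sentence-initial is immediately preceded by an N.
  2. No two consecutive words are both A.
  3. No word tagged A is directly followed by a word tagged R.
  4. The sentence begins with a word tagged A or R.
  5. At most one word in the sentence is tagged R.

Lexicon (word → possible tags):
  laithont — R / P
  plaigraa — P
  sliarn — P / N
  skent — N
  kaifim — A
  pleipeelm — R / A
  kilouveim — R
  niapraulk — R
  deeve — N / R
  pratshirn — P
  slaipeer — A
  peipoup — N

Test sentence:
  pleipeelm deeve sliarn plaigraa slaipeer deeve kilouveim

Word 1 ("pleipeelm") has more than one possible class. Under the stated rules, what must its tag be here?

A

Candidates per position — 1:pleipeelm {R,A}; 2:deeve {N,R}; 3:sliarn {P,N}; 4:plaigraa {P}; 5:slaipeer {A}; 6:deeve {N,R}; 7:kilouveim {R}.
If word 1 were R, no tagging could satisfy rule 5; so word 1 is A.
If word 2 were R, no tagging could satisfy rule 3; so word 2 is N.
If word 3 were P, no tagging could satisfy rule 1; so word 3 is N.
If word 6 were R, no tagging could satisfy rule 3; so word 6 is N.
The unique satisfying tagging is: A N N P A N R.
Check: rule 1 ok; rule 2 ok; rule 3 ok; rule 4 ok; rule 5 ok.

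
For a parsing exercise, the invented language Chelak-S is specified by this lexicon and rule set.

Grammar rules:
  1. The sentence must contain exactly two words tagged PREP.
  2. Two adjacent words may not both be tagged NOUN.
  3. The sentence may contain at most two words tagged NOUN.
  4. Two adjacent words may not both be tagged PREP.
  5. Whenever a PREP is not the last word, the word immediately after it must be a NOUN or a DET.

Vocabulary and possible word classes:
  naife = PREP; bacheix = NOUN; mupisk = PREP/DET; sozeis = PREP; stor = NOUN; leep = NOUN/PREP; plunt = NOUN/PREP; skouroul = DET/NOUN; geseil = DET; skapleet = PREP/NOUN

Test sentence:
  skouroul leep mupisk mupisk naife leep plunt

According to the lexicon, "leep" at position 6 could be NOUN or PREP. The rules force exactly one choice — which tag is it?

NOUN

Candidates per position — 1:skouroul {DET,NOUN}; 2:leep {NOUN,PREP}; 3:mupisk {PREP,DET}; 4:mupisk {PREP,DET}; 5:naife {PREP}; 6:leep {NOUN,PREP}; 7:plunt {NOUN,PREP}.
Position 4: tagging it PREP would leave rule 4 unsatisfiable, so it must be DET.
Position 6: tagging it PREP would leave rule 4 unsatisfiable, so it must be NOUN.
Position 7: tagging it NOUN would leave rule 2 unsatisfiable, so it must be PREP.
Position 2: tagging it PREP would leave rule 1 unsatisfiable, so it must be NOUN.
Position 3: tagging it PREP would leave rule 1 unsatisfiable, so it must be DET.
Position 1: tagging it NOUN would leave rule 2 unsatisfiable, so it must be DET.
The only consistent sequence is: DET NOUN DET DET PREP NOUN PREP.
Verifying each rule — rule 1 ✓; rule 2 ✓; rule 3 ✓; rule 4 ✓; rule 5 ✓.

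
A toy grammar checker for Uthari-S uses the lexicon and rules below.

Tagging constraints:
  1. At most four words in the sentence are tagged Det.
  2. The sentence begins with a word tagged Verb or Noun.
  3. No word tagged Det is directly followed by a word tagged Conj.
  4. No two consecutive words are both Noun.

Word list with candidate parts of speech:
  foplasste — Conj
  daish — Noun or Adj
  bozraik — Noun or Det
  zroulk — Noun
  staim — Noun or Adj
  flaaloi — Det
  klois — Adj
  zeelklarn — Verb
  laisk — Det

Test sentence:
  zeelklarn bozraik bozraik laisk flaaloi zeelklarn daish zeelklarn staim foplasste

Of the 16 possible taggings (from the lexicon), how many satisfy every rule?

12

Candidates per position — 1:zeelklarn {Verb}; 2:bozraik {Noun,Det}; 3:bozraik {Noun,Det}; 4:laisk {Det}; 5:flaaloi {Det}; 6:zeelklarn {Verb}; 7:daish {Noun,Adj}; 8:zeelklarn {Verb}; 9:staim {Noun,Adj}; 10:foplasste {Conj}.
There are 16 candidate sequences in total.
Checking each against the rules leaves 12 sequences.
Count = 12.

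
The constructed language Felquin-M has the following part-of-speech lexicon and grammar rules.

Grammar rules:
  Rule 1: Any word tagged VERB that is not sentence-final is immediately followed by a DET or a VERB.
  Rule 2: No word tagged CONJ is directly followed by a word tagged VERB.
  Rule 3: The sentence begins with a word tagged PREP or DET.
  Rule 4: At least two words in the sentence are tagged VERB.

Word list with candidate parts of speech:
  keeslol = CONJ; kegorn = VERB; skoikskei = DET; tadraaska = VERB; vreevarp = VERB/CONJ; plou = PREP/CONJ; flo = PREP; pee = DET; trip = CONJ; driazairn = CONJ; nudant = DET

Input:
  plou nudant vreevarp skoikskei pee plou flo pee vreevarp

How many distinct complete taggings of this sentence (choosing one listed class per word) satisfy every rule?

2

Candidates per position — 1:plou {PREP,CONJ}; 2:nudant {DET}; 3:vreevarp {VERB,CONJ}; 4:skoikskei {DET}; 5:pee {DET}; 6:plou {PREP,CONJ}; 7:flo {PREP}; 8:pee {DET}; 9:vreevarp {VERB,CONJ}.
There are 16 candidate sequences in total.
The sequences that satisfy every rule: PREP DET VERB DET DET PREP PREP DET VERB; PREP DET VERB DET DET CONJ PREP DET VERB.
Count = 2.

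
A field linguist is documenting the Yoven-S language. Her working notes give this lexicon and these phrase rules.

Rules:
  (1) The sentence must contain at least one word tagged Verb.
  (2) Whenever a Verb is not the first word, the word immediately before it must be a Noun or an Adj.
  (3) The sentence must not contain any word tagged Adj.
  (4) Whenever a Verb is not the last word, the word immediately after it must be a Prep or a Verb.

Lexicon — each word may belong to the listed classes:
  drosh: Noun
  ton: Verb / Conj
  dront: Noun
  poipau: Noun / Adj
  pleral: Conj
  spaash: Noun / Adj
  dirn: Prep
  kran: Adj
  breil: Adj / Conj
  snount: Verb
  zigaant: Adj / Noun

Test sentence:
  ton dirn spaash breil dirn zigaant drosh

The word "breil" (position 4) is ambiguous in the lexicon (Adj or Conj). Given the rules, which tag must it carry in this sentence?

Conj

Candidates per position — 1:ton {Verb,Conj}; 2:dirn {Prep}; 3:spaash {Noun,Adj}; 4:breil {Adj,Conj}; 5:dirn {Prep}; 6:zigaant {Adj,Noun}; 7:drosh {Noun}.
Position 1: Conj is ruled out by rule 1; that leaves Verb.
Position 3: Adj is ruled out by rule 3; that leaves Noun.
Position 4: Adj is ruled out by rule 3; that leaves Conj.
Position 6: Adj is ruled out by rule 3; that leaves Noun.
So the tagging must be: Verb Prep Noun Conj Prep Noun Noun.
Check: rule 1 ✓; rule 2 ✓; rule 3 ✓; rule 4 ✓.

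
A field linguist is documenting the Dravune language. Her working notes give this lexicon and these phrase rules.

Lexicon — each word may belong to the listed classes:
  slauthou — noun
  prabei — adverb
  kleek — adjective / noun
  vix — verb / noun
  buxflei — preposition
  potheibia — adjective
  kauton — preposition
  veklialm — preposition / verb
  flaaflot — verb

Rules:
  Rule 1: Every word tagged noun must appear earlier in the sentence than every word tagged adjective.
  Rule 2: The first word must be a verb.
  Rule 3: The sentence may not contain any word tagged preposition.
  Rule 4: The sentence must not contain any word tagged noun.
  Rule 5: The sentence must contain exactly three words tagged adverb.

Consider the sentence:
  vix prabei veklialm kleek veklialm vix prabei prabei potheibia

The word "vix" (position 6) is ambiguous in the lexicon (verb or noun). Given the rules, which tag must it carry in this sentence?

Candidates per position — 1:vix {verb,noun}; 2:prabei {adverb}; 3:veklialm {preposition,verb}; 4:kleek {adjective,noun}; 5:veklialm {preposition,verb}; 6:vix {verb,noun}; 7:prabei {adverb}; 8:prabei {adverb}; 9:potheibia {adjective}.
Word 1 cannot be noun — rule 2 would then fail for every completion. It is verb.
Word 3 cannot be preposition — rule 3 would then fail for every completion. It is verb.
Word 4 cannot be noun — rule 4 would then fail for every completion. It is adjective.
Word 5 cannot be preposition — rule 3 would then fail for every completion. It is verb.
Word 6 cannot be noun — rule 1 would then fail for every completion. It is verb.
The unique satisfying tagging is: verb adverb verb adjective verb verb adverb adverb adjective.
Rule-by-rule: rule 1 ✓; rule 2 ✓; rule 3 ✓; rule 4 ✓; rule 5 ✓.

verb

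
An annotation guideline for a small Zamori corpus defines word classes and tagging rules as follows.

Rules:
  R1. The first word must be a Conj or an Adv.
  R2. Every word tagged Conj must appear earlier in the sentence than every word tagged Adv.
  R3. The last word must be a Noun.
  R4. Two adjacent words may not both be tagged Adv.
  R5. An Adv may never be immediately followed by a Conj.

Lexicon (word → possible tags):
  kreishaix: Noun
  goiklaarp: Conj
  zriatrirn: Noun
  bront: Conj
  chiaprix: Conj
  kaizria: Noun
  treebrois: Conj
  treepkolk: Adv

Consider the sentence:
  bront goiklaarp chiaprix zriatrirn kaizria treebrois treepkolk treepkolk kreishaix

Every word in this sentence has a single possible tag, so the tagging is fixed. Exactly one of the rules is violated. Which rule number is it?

4

Fixed tagging: Conj Conj Conj Noun Noun Conj Adv Adv Noun.
Rule check: R1 ok, R2 ok, R3 ok, R4 fails, R5 ok.
Only rule 4 fails.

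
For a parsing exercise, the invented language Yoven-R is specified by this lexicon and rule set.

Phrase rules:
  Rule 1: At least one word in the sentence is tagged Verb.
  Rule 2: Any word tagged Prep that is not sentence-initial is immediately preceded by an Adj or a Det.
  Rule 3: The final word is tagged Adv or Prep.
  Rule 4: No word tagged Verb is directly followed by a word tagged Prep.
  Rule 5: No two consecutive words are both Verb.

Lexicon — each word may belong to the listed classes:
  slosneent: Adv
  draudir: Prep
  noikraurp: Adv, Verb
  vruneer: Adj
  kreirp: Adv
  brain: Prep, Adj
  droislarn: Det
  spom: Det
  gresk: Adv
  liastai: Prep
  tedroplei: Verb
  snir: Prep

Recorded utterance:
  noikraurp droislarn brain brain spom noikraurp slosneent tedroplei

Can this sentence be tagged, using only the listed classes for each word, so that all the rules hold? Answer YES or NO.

Candidates per position — 1:noikraurp {Adv,Verb}; 2:droislarn {Det}; 3:brain {Prep,Adj}; 4:brain {Prep,Adj}; 5:spom {Det}; 6:noikraurp {Adv,Verb}; 7:slosneent {Adv}; 8:tedroplei {Verb}.
Rule 3 cannot be satisfied by any choice of tags from the lexicon.
So there is no consistent tagging.

NO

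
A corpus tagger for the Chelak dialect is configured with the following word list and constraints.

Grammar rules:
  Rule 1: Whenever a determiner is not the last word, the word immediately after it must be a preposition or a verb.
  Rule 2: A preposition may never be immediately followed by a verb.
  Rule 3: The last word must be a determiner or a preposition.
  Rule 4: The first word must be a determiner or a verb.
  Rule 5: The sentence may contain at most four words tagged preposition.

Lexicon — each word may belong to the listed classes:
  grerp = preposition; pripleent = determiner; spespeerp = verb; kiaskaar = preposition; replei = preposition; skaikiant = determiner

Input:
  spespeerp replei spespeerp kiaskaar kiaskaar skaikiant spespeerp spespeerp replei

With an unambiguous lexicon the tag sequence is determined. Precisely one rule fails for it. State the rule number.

2

Fixed tagging: verb preposition verb preposition preposition determiner verb verb preposition.
Applying the rules: R1 pass, R2 fail, R3 pass, R4 pass, R5 pass.
Only rule 2 fails.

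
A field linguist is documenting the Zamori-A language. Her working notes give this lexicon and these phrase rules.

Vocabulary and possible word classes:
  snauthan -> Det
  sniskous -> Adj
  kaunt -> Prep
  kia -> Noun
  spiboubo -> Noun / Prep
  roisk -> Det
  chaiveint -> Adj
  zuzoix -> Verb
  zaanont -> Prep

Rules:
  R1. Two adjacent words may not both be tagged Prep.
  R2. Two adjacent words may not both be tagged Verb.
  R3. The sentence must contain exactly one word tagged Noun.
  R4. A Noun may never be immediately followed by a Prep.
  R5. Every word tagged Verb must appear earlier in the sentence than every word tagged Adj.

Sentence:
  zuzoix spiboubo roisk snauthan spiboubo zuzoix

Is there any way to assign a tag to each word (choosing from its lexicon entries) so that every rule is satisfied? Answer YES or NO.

Candidates per position — 1:zuzoix {Verb}; 2:spiboubo {Noun,Prep}; 3:roisk {Det}; 4:snauthan {Det}; 5:spiboubo {Noun,Prep}; 6:zuzoix {Verb}.
One satisfying assignment: Verb Prep Det Det Noun Verb.
Checking: rule 1 satisfied; rule 2 satisfied; rule 3 satisfied; rule 4 satisfied; rule 5 satisfied.

YES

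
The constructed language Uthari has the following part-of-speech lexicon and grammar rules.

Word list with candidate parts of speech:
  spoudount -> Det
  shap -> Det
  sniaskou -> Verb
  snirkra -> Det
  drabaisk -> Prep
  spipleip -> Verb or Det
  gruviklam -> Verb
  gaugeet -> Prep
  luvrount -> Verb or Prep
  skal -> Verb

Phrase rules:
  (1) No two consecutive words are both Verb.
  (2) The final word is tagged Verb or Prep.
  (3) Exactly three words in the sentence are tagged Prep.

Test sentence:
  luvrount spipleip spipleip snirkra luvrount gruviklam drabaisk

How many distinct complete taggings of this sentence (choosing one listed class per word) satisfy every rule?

3

Candidates per position — 1:luvrount {Verb,Prep}; 2:spipleip {Verb,Det}; 3:spipleip {Verb,Det}; 4:snirkra {Det}; 5:luvrount {Verb,Prep}; 6:gruviklam {Verb}; 7:drabaisk {Prep}.
There are 16 candidate sequences in total.
The sequences that satisfy every rule: Prep Verb Det Det Prep Verb Prep; Prep Det Verb Det Prep Verb Prep; Prep Det Det Det Prep Verb Prep.
Count = 3.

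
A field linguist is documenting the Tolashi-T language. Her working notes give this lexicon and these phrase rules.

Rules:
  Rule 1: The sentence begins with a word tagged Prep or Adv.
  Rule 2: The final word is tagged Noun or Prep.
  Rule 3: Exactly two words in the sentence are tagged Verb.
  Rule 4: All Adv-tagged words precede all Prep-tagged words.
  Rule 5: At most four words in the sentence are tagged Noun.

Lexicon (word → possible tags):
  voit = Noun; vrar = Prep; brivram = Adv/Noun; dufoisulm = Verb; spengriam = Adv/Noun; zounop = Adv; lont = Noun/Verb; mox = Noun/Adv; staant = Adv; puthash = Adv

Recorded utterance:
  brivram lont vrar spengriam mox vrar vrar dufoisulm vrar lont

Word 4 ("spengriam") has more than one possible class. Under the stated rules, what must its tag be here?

Noun

Candidates per position — 1:brivram {Adv,Noun}; 2:lont {Noun,Verb}; 3:vrar {Prep}; 4:spengriam {Adv,Noun}; 5:mox {Noun,Adv}; 6:vrar {Prep}; 7:vrar {Prep}; 8:dufoisulm {Verb}; 9:vrar {Prep}; 10:lont {Noun,Verb}.
At position 1, choosing Noun makes rule 1 impossible to satisfy; hence Adv.
At position 4, choosing Adv makes rule 4 impossible to satisfy; hence Noun.
At position 5, choosing Adv makes rule 4 impossible to satisfy; hence Noun.
At position 10, choosing Verb makes rule 2 impossible to satisfy; hence Noun.
At position 2, choosing Noun makes rule 3 impossible to satisfy; hence Verb.
The only consistent sequence is: Adv Verb Prep Noun Noun Prep Prep Verb Prep Noun.
Checking: rule 1 holds; rule 2 holds; rule 3 holds; rule 4 holds; rule 5 holds.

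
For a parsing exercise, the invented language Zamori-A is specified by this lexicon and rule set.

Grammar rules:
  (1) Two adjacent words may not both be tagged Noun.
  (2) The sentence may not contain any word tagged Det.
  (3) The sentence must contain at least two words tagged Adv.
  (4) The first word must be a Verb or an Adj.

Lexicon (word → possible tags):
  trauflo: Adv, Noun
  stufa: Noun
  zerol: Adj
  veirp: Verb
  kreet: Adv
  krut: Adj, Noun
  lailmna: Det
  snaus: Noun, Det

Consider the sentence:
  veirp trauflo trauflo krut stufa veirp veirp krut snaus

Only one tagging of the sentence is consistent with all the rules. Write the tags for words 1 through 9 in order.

Verb Adv Adv Adj Noun Verb Verb Adj Noun

Candidates per position — 1:veirp {Verb}; 2:trauflo {Adv,Noun}; 3:trauflo {Adv,Noun}; 4:krut {Adj,Noun}; 5:stufa {Noun}; 6:veirp {Verb}; 7:veirp {Verb}; 8:krut {Adj,Noun}; 9:snaus {Noun,Det}.
Position 2: Noun is ruled out by rule 3; that leaves Adv.
Position 3: Noun is ruled out by rule 3; that leaves Adv.
Position 4: Noun is ruled out by rule 1; that leaves Adj.
Position 9: Det is ruled out by rule 2; that leaves Noun.
Position 8: Noun is ruled out by rule 1; that leaves Adj.
That leaves exactly one tagging: Verb Adv Adv Adj Noun Verb Verb Adj Noun.
Check: rule 1 ok; rule 2 ok; rule 3 ok; rule 4 ok.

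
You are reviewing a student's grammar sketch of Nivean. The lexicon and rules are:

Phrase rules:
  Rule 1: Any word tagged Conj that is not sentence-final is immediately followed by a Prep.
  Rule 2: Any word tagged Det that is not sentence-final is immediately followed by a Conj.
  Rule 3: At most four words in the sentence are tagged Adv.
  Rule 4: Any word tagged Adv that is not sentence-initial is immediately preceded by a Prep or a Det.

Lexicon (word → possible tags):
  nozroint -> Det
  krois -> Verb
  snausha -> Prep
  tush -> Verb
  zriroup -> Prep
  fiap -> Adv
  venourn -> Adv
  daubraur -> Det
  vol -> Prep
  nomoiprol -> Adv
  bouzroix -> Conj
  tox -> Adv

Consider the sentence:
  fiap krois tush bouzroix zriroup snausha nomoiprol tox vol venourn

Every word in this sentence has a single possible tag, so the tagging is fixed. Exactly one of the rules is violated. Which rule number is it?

4

Fixed tagging: Adv Verb Verb Conj Prep Prep Adv Adv Prep Adv.
Checking each rule: R1 pass, R2 pass, R3 pass, R4 fail.
Only rule 4 fails.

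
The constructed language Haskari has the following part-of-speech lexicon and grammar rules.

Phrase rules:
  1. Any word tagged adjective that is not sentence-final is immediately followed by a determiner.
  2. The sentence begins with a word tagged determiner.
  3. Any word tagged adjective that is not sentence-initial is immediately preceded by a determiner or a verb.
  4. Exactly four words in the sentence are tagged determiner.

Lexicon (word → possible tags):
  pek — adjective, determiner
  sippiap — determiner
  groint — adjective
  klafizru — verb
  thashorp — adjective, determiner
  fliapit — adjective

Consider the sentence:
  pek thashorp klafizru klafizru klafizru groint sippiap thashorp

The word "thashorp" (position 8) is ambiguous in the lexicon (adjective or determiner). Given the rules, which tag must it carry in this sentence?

Candidates per position — 1:pek {adjective,determiner}; 2:thashorp {adjective,determiner}; 3:klafizru {verb}; 4:klafizru {verb}; 5:klafizru {verb}; 6:groint {adjective}; 7:sippiap {determiner}; 8:thashorp {adjective,determiner}.
Word 1 cannot be adjective — rule 2 would then fail for every completion. It is determiner.
Word 2 cannot be adjective — rule 1 would then fail for every completion. It is determiner.
Word 8 cannot be adjective — rule 4 would then fail for every completion. It is determiner.
The only consistent sequence is: determiner determiner verb verb verb adjective determiner determiner.
Checking: rule 1 ok; rule 2 ok; rule 3 ok; rule 4 ok.

determiner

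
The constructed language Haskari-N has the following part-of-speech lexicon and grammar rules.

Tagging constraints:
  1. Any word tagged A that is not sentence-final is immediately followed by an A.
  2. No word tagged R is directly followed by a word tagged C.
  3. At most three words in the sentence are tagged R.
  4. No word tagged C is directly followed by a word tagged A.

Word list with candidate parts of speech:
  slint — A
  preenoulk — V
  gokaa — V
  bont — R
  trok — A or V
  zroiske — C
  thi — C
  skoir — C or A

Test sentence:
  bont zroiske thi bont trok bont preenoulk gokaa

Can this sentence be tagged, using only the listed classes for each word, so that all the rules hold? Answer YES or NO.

Candidates per position — 1:bont {R}; 2:zroiske {C}; 3:thi {C}; 4:bont {R}; 5:trok {A,V}; 6:bont {R}; 7:preenoulk {V}; 8:gokaa {V}.
Rule 2 cannot be satisfied by any choice of tags from the lexicon.
So there is no consistent tagging.

NO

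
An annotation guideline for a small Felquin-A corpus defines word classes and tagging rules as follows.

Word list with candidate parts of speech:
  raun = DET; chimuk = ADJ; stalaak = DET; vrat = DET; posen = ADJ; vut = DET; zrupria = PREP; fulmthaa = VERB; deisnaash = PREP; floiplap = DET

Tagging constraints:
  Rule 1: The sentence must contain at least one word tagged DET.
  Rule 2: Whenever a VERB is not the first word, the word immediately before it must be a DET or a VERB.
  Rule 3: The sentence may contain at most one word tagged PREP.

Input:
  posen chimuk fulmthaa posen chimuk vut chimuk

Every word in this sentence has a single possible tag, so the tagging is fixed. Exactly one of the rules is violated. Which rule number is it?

Fixed tagging: ADJ ADJ VERB ADJ ADJ DET ADJ.
Rule check: R1 pass, R2 fail, R3 pass.
Only rule 2 fails.

2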